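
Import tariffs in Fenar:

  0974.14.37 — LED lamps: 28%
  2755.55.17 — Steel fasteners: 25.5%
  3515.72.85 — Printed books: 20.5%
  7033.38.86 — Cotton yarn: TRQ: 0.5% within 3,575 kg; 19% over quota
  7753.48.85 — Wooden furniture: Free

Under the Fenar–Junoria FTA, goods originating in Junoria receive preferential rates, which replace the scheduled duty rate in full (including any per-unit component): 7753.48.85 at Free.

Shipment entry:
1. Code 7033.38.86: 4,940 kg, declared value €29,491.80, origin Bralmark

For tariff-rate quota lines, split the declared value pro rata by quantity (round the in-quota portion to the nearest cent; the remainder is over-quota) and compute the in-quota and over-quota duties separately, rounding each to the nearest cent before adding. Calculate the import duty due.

€1,655.03

Line 1 (7033.38.86, Bralmark, 4,940 kg, €29,491.80):
Code 7033.38.86 is under a tariff-rate quota (threshold 3,575 kg). In-quota: 3,575 kg at 0.5%; over-quota: 1,365 kg at 19%.
Pro-rata value split: in-quota = €29,491.80 × 3,575/4,940 = €21,342.75; over-quota = €29,491.80 − €21,342.75 = €8,149.05.
In-quota duty = €21,342.75 × 0.5% = €106.71. Over-quota duty = €8,149.05 × 19% = €1,548.32.
Line duty = €106.71 + €1,548.32 = €1,655.03.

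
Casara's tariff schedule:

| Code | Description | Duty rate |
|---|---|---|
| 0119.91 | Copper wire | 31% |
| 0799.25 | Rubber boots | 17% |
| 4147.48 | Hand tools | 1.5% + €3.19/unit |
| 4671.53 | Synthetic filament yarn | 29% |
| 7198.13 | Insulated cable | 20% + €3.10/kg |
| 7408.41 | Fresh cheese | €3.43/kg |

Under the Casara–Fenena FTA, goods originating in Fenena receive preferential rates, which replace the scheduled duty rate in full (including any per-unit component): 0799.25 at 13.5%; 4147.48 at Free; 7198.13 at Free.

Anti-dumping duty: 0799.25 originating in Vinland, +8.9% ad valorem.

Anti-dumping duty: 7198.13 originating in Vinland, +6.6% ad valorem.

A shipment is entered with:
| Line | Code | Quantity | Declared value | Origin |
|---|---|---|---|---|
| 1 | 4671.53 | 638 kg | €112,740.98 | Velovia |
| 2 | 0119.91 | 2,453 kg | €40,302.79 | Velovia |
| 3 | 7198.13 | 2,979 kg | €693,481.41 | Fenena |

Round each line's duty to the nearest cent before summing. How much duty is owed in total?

€45,188.74

Line 1 (4671.53, Velovia, 638 kg, €112,740.98):
Base rate for 4671.53 is 29%.
Duty = €112,740.98 × 29% = €32,694.88.
Line 2 (0119.91, Velovia, 2,453 kg, €40,302.79):
Base rate for 0119.91 is 31%.
Duty = €40,302.79 × 31% = €12,493.86.
Line 3 (7198.13, Fenena, 2,979 kg, €693,481.41):
Base rate for 7198.13 is 20% + €3.10/kg.
Origin Fenena qualifies under the Casara–Fenena agreement and 7198.13 is covered: preferential rate Free applies instead.
The additional-duty order on 7198.13 targets Vinland, not Fenena; it does not apply.
Duty = €693,481.41 × 0% = €0.00.
Total = €32,694.88 + €12,493.86 + €0.00 = €45,188.74.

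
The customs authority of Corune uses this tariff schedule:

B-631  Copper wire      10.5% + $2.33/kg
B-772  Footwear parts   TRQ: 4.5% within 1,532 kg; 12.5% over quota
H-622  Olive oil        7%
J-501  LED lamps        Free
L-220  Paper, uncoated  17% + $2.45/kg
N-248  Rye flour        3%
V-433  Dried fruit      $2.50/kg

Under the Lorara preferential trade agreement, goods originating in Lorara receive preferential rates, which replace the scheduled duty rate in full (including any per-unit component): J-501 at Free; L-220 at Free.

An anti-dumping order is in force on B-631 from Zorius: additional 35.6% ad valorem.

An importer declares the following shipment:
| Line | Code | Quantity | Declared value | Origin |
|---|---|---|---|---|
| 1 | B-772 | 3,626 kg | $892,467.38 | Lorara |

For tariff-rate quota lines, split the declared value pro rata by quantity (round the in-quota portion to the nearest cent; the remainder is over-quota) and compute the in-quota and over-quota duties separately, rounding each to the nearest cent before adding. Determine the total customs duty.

$81,392.73

Line 1 (B-772, Lorara, 3,626 kg, $892,467.38):
Code B-772 is under a tariff-rate quota (threshold 1,532 kg). In-quota: 1,532 kg at 4.5%; over-quota: 2,094 kg at 12.5%.
Pro-rata value split: in-quota = $892,467.38 × 1,532/3,626 = $377,071.16; over-quota = $892,467.38 − $377,071.16 = $515,396.22.
In-quota duty = $377,071.16 × 4.5% = $16,968.20. Over-quota duty = $515,396.22 × 12.5% = $64,424.53.
Line duty = $16,968.20 + $64,424.53 = $81,392.73.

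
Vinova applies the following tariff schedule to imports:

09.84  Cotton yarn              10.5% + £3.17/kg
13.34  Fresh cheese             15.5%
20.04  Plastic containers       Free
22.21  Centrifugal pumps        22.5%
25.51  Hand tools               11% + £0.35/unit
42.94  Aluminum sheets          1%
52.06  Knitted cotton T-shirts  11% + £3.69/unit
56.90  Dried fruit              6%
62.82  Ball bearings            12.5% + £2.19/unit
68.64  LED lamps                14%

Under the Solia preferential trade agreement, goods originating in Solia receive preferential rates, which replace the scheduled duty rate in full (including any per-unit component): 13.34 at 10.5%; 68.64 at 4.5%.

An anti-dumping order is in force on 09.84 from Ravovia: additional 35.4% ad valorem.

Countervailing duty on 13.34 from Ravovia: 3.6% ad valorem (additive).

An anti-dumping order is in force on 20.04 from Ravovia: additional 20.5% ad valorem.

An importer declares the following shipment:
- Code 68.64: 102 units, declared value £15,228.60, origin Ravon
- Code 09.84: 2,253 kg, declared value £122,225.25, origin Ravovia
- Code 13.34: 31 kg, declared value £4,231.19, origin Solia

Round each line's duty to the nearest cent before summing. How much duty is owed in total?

Line 1 (68.64, Ravon, 102 units, £15,228.60):
Base rate for 68.64 is 14%.
68.64 has an FTA preferential rate, but origin Ravon is not Solia; base rate stands.
Duty = £15,228.60 × 14% = £2,132.00.
Line 2 (09.84, Ravovia, 2,253 kg, £122,225.25):
Base rate for 09.84 is 10.5% + £3.17/kg.
Additional duty on 09.84 from Ravovia: +35.4%. Applied ad valorem rate: 10.5% + 35.4% = 45.9%.
Duty = £122,225.25 × 45.9% + 2,253 × £3.17 = £63,243.40.
Line 3 (13.34, Solia, 31 kg, £4,231.19):
Base rate for 13.34 is 15.5%.
Origin Solia qualifies under the Vinova–Solia agreement and 13.34 is covered: preferential rate 10.5% applies instead.
The additional-duty order on 13.34 targets Ravovia, not Solia; it does not apply.
Duty = £4,231.19 × 10.5% = £444.27.
Total = £2,132.00 + £63,243.40 + £444.27 = £65,819.67.

£65,819.67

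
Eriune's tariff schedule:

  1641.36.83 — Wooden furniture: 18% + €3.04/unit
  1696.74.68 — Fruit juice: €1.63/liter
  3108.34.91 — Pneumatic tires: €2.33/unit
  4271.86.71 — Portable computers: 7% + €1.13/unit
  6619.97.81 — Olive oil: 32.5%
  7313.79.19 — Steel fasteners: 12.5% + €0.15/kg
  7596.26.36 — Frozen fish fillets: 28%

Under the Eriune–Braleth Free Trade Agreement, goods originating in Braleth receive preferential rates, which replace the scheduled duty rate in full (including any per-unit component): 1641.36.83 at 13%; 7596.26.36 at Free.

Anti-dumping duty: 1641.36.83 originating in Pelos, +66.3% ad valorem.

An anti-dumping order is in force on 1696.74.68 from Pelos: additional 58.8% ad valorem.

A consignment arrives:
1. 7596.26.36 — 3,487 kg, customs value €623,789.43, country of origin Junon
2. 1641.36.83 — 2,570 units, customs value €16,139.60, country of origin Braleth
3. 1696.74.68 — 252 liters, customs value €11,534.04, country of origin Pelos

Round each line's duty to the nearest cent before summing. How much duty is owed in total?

€183,951.97

Line 1 (7596.26.36, Junon, 3,487 kg, €623,789.43):
Base rate for 7596.26.36 is 28%.
7596.26.36 has an FTA preferential rate, but origin Junon is not Braleth; base rate stands.
Duty = €623,789.43 × 28% = €174,661.04.
Line 2 (1641.36.83, Braleth, 2,570 units, €16,139.60):
Base rate for 1641.36.83 is 18% + €3.04/unit.
Origin Braleth qualifies under the Eriune–Braleth agreement and 1641.36.83 is covered: preferential rate 13% applies instead.
The additional-duty order on 1641.36.83 targets Pelos, not Braleth; it does not apply.
Duty = €16,139.60 × 13% = €2,098.15.
Line 3 (1696.74.68, Pelos, 252 liters, €11,534.04):
Base rate for 1696.74.68 is €1.63/liter.
Additional duty on 1696.74.68 from Pelos: +58.8% ad valorem. Applied ad valorem rate = 58.8%.
Duty = €11,534.04 × 58.8% + 252 × €1.63 = €7,192.78.
Total = €174,661.04 + €2,098.15 + €7,192.78 = €183,951.97.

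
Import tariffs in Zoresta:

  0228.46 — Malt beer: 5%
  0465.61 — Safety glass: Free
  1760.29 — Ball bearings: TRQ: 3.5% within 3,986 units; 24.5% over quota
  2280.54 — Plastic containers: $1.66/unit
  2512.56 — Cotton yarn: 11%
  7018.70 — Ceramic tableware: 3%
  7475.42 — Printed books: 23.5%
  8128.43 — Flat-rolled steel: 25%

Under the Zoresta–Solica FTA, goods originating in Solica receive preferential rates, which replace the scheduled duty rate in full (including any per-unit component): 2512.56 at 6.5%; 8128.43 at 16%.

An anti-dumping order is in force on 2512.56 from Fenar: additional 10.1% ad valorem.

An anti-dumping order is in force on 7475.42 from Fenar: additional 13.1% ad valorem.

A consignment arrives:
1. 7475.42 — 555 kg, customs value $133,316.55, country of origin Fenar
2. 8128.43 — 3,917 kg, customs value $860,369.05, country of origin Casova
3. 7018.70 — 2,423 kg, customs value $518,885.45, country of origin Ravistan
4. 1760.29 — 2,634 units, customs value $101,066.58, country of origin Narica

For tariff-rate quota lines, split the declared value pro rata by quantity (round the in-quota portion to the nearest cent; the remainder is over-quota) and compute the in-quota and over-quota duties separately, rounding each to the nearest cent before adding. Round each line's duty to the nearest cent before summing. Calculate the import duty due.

$282,990.01

Line 1 (7475.42, Fenar, 555 kg, $133,316.55):
Base rate for 7475.42 is 23.5%.
Additional duty on 7475.42 from Fenar: +13.1%. Applied ad valorem rate: 23.5% + 13.1% = 36.6%.
Duty = $133,316.55 × 36.6% = $48,793.86.
Line 2 (8128.43, Casova, 3,917 kg, $860,369.05):
Base rate for 8128.43 is 25%.
8128.43 has an FTA preferential rate, but origin Casova is not Solica; base rate stands.
Duty = $860,369.05 × 25% = $215,092.26.
Line 3 (7018.70, Ravistan, 2,423 kg, $518,885.45):
Base rate for 7018.70 is 3%.
Duty = $518,885.45 × 3% = $15,566.56.
Line 4 (1760.29, Narica, 2,634 units, $101,066.58):
Code 1760.29 is under a tariff-rate quota (threshold 3,986 units). Quantity 2,634 units is within the quota, so the in-quota rate 3.5% applies to the full value.
Duty = $101,066.58 × 3.5% = $3,537.33.
Total = $48,793.86 + $215,092.26 + $15,566.56 + $3,537.33 = $282,990.01.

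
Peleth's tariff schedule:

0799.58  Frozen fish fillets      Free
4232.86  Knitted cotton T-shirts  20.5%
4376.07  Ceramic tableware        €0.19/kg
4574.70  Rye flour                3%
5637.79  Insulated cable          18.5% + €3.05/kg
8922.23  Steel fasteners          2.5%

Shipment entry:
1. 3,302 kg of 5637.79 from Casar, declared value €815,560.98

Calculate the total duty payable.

Line 1 (5637.79, Casar, 3,302 kg, €815,560.98):
Base rate for 5637.79 is 18.5% + €3.05/kg.
Duty = €815,560.98 × 18.5% + 3,302 × €3.05 = €160,949.88.

€160,949.88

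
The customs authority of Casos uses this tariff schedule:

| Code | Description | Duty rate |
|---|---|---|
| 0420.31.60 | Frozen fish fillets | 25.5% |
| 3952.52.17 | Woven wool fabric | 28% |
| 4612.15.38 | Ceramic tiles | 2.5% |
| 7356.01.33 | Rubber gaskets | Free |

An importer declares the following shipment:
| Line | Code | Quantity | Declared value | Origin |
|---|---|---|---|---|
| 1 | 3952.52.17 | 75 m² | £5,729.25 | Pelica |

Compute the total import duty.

Line 1 (3952.52.17, Pelica, 75 m², £5,729.25):
Base rate for 3952.52.17 is 28%.
Duty = £5,729.25 × 28% = £1,604.19.

£1,604.19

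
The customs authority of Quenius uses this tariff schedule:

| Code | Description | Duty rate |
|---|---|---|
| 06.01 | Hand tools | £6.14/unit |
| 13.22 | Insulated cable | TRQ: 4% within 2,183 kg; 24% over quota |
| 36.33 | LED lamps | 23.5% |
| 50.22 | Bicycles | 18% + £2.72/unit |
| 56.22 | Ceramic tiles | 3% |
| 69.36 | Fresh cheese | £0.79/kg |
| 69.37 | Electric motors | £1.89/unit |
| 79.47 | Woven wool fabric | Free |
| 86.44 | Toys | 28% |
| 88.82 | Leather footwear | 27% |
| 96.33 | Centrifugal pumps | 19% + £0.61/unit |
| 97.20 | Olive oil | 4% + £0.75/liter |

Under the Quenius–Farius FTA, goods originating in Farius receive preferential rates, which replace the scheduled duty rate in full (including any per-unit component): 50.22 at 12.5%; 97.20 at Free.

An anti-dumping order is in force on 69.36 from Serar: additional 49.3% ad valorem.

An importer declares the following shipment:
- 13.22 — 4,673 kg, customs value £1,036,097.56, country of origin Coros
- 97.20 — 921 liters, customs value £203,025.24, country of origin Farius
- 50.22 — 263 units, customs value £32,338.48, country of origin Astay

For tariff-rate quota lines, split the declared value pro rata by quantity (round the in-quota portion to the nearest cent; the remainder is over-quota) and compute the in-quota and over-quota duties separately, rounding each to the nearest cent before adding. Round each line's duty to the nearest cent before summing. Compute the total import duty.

Line 1 (13.22, Coros, 4,673 kg, £1,036,097.56):
Code 13.22 is under a tariff-rate quota (threshold 2,183 kg). In-quota: 2,183 kg at 4%; over-quota: 2,490 kg at 24%.
Pro-rata value split: in-quota = £1,036,097.56 × 2,183/4,673 = £484,014.76; over-quota = £1,036,097.56 − £484,014.76 = £552,082.80.
In-quota duty = £484,014.76 × 4% = £19,360.59. Over-quota duty = £552,082.80 × 24% = £132,499.87.
Line duty = £19,360.59 + £132,499.87 = £151,860.46.
Line 2 (97.20, Farius, 921 liters, £203,025.24):
Base rate for 97.20 is 4% + £0.75/liter.
Origin Farius qualifies under the Quenius–Farius agreement and 97.20 is covered: preferential rate Free applies instead.
Duty = £203,025.24 × 0% = £0.00.
Line 3 (50.22, Astay, 263 units, £32,338.48):
Base rate for 50.22 is 18% + £2.72/unit.
50.22 has an FTA preferential rate, but origin Astay is not Farius; base rate stands.
Duty = £32,338.48 × 18% + 263 × £2.72 = £6,536.29.
Total = £151,860.46 + £0.00 + £6,536.29 = £158,396.75.

£158,396.75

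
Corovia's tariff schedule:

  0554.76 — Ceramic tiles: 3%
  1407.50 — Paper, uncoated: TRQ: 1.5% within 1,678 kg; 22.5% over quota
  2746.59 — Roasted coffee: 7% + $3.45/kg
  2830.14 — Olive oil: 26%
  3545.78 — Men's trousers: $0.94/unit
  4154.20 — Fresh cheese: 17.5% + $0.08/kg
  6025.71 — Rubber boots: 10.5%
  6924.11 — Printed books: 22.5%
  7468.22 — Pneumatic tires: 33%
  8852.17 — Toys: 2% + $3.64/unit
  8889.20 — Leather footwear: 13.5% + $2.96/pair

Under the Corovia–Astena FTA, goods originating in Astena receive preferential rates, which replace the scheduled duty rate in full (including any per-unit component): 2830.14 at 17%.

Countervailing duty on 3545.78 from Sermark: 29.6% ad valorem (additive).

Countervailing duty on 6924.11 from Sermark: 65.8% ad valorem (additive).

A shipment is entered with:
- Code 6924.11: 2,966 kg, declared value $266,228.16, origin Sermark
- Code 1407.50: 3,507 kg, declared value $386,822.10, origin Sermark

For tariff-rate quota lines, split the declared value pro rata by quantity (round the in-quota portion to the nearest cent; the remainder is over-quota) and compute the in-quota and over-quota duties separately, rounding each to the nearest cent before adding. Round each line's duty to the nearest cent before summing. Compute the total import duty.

Line 1 (6924.11, Sermark, 2,966 kg, $266,228.16):
Base rate for 6924.11 is 22.5%.
Additional duty on 6924.11 from Sermark: +65.8%. Applied ad valorem rate: 22.5% + 65.8% = 88.3%.
Duty = $266,228.16 × 88.3% = $235,079.47.
Line 2 (1407.50, Sermark, 3,507 kg, $386,822.10):
Code 1407.50 is under a tariff-rate quota (threshold 1,678 kg). In-quota: 1,678 kg at 1.5%; over-quota: 1,829 kg at 22.5%.
Pro-rata value split: in-quota = $386,822.10 × 1,678/3,507 = $185,083.40; over-quota = $386,822.10 − $185,083.40 = $201,738.70.
In-quota duty = $185,083.40 × 1.5% = $2,776.25. Over-quota duty = $201,738.70 × 22.5% = $45,391.21.
Line duty = $2,776.25 + $45,391.21 = $48,167.46.
Total = $235,079.47 + $48,167.46 = $283,246.93.

$283,246.93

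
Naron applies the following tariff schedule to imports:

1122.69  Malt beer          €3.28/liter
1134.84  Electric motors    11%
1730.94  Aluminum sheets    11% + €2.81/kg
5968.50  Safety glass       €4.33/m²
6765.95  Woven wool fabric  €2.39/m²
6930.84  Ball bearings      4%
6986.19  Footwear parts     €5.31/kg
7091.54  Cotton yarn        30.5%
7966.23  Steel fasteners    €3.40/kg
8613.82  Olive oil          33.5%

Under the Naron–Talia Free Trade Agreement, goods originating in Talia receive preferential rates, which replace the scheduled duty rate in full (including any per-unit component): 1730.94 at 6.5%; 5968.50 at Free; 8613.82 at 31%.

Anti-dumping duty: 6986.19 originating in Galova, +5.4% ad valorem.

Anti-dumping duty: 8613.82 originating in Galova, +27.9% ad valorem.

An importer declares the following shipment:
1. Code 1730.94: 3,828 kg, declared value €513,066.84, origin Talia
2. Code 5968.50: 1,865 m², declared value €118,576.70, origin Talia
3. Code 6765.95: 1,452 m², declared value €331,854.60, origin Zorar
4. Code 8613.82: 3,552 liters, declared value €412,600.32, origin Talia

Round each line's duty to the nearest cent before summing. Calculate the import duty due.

Line 1 (1730.94, Talia, 3,828 kg, €513,066.84):
Base rate for 1730.94 is 11% + €2.81/kg.
Origin Talia qualifies under the Naron–Talia agreement and 1730.94 is covered: preferential rate 6.5% applies instead.
Duty = €513,066.84 × 6.5% = €33,349.34.
Line 2 (5968.50, Talia, 1,865 m², €118,576.70):
Base rate for 5968.50 is €4.33/m².
Origin Talia qualifies under the Naron–Talia agreement and 5968.50 is covered: preferential rate Free applies instead.
Duty = €118,576.70 × 0% = €0.00.
Line 3 (6765.95, Zorar, 1,452 m², €331,854.60):
Base rate for 6765.95 is €2.39/m².
Duty = 1,452 × €2.39 = €3,470.28.
Line 4 (8613.82, Talia, 3,552 liters, €412,600.32):
Base rate for 8613.82 is 33.5%.
Origin Talia qualifies under the Naron–Talia agreement and 8613.82 is covered: preferential rate 31% applies instead.
The additional-duty order on 8613.82 targets Galova, not Talia; it does not apply.
Duty = €412,600.32 × 31% = €127,906.10.
Total = €33,349.34 + €0.00 + €3,470.28 + €127,906.10 = €164,725.72.

€164,725.72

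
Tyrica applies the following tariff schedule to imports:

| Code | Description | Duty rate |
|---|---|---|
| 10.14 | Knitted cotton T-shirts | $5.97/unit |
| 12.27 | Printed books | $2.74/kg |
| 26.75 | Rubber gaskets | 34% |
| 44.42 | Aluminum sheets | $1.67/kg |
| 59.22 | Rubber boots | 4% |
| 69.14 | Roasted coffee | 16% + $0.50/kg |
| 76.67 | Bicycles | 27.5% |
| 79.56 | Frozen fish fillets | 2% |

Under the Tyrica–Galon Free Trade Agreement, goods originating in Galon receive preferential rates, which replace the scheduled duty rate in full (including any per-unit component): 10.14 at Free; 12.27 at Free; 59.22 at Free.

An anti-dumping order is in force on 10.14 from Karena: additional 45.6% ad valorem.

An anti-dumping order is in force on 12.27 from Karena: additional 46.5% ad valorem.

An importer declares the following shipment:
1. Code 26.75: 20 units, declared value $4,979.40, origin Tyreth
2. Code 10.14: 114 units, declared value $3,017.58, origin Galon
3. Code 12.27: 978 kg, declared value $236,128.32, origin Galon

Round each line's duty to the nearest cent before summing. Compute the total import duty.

Line 1 (26.75, Tyreth, 20 units, $4,979.40):
Base rate for 26.75 is 34%.
Duty = $4,979.40 × 34% = $1,693.00.
Line 2 (10.14, Galon, 114 units, $3,017.58):
Base rate for 10.14 is $5.97/unit.
Origin Galon qualifies under the Tyrica–Galon agreement and 10.14 is covered: preferential rate Free applies instead.
The additional-duty order on 10.14 targets Karena, not Galon; it does not apply.
Duty = $3,017.58 × 0% = $0.00.
Line 3 (12.27, Galon, 978 kg, $236,128.32):
Base rate for 12.27 is $2.74/kg.
Origin Galon qualifies under the Tyrica–Galon agreement and 12.27 is covered: preferential rate Free applies instead.
The additional-duty order on 12.27 targets Karena, not Galon; it does not apply.
Duty = $236,128.32 × 0% = $0.00.
Total = $1,693.00 + $0.00 + $0.00 = $1,693.00.

$1,693.00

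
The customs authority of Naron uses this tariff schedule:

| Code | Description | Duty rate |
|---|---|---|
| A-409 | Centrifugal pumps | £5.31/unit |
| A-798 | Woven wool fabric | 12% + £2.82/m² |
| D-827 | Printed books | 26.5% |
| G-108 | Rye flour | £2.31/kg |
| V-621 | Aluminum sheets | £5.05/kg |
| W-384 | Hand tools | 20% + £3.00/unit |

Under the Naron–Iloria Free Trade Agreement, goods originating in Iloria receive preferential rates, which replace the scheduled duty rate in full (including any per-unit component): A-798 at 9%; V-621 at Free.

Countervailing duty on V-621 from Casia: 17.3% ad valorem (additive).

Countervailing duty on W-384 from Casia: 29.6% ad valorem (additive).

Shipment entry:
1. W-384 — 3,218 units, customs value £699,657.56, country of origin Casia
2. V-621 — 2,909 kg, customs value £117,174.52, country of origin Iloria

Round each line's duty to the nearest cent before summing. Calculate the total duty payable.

£356,684.15

Line 1 (W-384, Casia, 3,218 units, £699,657.56):
Base rate for W-384 is 20% + £3.00/unit.
Additional duty on W-384 from Casia: +29.6%. Applied ad valorem rate: 20% + 29.6% = 49.6%.
Duty = £699,657.56 × 49.6% + 3,218 × £3.00 = £356,684.15.
Line 2 (V-621, Iloria, 2,909 kg, £117,174.52):
Base rate for V-621 is £5.05/kg.
Origin Iloria qualifies under the Naron–Iloria agreement and V-621 is covered: preferential rate Free applies instead.
The additional-duty order on V-621 targets Casia, not Iloria; it does not apply.
Duty = £117,174.52 × 0% = £0.00.
Total = £356,684.15 + £0.00 = £356,684.15.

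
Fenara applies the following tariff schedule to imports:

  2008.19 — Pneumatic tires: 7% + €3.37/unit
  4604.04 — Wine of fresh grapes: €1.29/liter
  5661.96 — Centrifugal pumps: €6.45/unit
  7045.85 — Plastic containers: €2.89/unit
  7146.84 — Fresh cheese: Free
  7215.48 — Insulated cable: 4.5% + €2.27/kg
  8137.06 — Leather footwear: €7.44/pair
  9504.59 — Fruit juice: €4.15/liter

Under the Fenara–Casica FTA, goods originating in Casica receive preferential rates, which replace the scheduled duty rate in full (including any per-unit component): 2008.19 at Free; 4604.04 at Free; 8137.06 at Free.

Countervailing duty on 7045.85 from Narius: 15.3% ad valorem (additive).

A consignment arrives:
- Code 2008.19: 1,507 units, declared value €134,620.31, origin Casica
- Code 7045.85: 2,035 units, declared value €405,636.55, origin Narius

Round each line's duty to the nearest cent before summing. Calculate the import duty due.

€67,943.54

Line 1 (2008.19, Casica, 1,507 units, €134,620.31):
Base rate for 2008.19 is 7% + €3.37/unit.
Origin Casica qualifies under the Fenara–Casica agreement and 2008.19 is covered: preferential rate Free applies instead.
Duty = €134,620.31 × 0% = €0.00.
Line 2 (7045.85, Narius, 2,035 units, €405,636.55):
Base rate for 7045.85 is €2.89/unit.
Additional duty on 7045.85 from Narius: +15.3% ad valorem. Applied ad valorem rate = 15.3%.
Duty = €405,636.55 × 15.3% + 2,035 × €2.89 = €67,943.54.
Total = €0.00 + €67,943.54 = €67,943.54.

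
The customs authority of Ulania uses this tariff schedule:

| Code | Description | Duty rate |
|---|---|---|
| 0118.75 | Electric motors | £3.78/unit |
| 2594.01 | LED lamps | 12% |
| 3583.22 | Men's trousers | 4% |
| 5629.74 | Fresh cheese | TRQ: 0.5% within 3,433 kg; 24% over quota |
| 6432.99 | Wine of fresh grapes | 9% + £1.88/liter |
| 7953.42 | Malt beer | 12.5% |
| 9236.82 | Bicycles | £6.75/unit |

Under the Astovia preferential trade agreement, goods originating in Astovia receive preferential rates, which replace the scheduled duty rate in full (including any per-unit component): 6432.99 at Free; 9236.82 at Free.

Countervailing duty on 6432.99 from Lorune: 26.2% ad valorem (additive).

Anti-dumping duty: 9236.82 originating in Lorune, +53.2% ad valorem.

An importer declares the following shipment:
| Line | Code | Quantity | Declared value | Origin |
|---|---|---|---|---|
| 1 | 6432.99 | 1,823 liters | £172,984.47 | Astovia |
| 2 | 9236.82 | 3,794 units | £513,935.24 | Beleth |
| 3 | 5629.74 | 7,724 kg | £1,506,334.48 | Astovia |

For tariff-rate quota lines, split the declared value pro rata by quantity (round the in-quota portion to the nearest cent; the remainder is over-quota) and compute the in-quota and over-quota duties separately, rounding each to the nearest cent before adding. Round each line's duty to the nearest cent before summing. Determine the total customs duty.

£229,796.42

Line 1 (6432.99, Astovia, 1,823 liters, £172,984.47):
Base rate for 6432.99 is 9% + £1.88/liter.
Origin Astovia qualifies under the Ulania–Astovia agreement and 6432.99 is covered: preferential rate Free applies instead.
The additional-duty order on 6432.99 targets Lorune, not Astovia; it does not apply.
Duty = £172,984.47 × 0% = £0.00.
Line 2 (9236.82, Beleth, 3,794 units, £513,935.24):
Base rate for 9236.82 is £6.75/unit.
9236.82 has an FTA preferential rate, but origin Beleth is not Astovia; base rate stands.
The additional-duty order on 9236.82 targets Lorune, not Beleth; it does not apply.
Duty = 3,794 × £6.75 = £25,609.50.
Line 3 (5629.74, Astovia, 7,724 kg, £1,506,334.48):
Code 5629.74 is under a tariff-rate quota (threshold 3,433 kg). In-quota: 3,433 kg at 0.5%; over-quota: 4,291 kg at 24%.
Pro-rata value split: in-quota = £1,506,334.48 × 3,433/7,724 = £669,503.66; over-quota = £1,506,334.48 − £669,503.66 = £836,830.82.
In-quota duty = £669,503.66 × 0.5% = £3,347.52. Over-quota duty = £836,830.82 × 24% = £200,839.40.
Line duty = £3,347.52 + £200,839.40 = £204,186.92.
Total = £0.00 + £25,609.50 + £204,186.92 = £229,796.42.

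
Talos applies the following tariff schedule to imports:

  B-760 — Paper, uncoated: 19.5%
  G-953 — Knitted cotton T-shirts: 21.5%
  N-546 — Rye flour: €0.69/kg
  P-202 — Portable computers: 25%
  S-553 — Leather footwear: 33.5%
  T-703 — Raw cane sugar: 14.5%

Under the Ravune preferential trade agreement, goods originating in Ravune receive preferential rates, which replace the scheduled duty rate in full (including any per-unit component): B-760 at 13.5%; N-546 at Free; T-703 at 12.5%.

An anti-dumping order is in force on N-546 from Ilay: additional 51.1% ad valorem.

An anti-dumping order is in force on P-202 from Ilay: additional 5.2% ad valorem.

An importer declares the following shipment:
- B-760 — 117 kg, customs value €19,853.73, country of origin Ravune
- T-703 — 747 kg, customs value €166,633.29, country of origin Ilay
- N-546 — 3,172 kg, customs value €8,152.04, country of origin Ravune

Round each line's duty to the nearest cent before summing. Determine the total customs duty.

Line 1 (B-760, Ravune, 117 kg, €19,853.73):
Base rate for B-760 is 19.5%.
Origin Ravune qualifies under the Talos–Ravune agreement and B-760 is covered: preferential rate 13.5% applies instead.
Duty = €19,853.73 × 13.5% = €2,680.25.
Line 2 (T-703, Ilay, 747 kg, €166,633.29):
Base rate for T-703 is 14.5%.
T-703 has an FTA preferential rate, but origin Ilay is not Ravune; base rate stands.
Duty = €166,633.29 × 14.5% = €24,161.83.
Line 3 (N-546, Ravune, 3,172 kg, €8,152.04):
Base rate for N-546 is €0.69/kg.
Origin Ravune qualifies under the Talos–Ravune agreement and N-546 is covered: preferential rate Free applies instead.
The additional-duty order on N-546 targets Ilay, not Ravune; it does not apply.
Duty = €8,152.04 × 0% = €0.00.
Total = €2,680.25 + €24,161.83 + €0.00 = €26,842.08.

€26,842.08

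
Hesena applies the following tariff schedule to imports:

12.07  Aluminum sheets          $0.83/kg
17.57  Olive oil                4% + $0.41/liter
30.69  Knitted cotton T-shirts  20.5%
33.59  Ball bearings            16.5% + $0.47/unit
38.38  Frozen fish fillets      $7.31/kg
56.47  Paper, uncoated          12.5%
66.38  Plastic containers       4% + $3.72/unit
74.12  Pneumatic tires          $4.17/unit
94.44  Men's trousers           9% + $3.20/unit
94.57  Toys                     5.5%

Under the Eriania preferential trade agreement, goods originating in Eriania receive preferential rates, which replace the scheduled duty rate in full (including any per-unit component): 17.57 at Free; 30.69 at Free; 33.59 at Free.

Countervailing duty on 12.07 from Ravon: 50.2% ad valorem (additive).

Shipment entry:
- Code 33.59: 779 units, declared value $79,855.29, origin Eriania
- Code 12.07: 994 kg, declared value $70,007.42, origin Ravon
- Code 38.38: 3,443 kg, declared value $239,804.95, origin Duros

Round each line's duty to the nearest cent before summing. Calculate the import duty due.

Line 1 (33.59, Eriania, 779 units, $79,855.29):
Base rate for 33.59 is 16.5% + $0.47/unit.
Origin Eriania qualifies under the Hesena–Eriania agreement and 33.59 is covered: preferential rate Free applies instead.
Duty = $79,855.29 × 0% = $0.00.
Line 2 (12.07, Ravon, 994 kg, $70,007.42):
Base rate for 12.07 is $0.83/kg.
Additional duty on 12.07 from Ravon: +50.2% ad valorem. Applied ad valorem rate = 50.2%.
Duty = $70,007.42 × 50.2% + 994 × $0.83 = $35,968.74.
Line 3 (38.38, Duros, 3,443 kg, $239,804.95):
Base rate for 38.38 is $7.31/kg.
Duty = 3,443 × $7.31 = $25,168.33.
Total = $0.00 + $35,968.74 + $25,168.33 = $61,137.07.

$61,137.07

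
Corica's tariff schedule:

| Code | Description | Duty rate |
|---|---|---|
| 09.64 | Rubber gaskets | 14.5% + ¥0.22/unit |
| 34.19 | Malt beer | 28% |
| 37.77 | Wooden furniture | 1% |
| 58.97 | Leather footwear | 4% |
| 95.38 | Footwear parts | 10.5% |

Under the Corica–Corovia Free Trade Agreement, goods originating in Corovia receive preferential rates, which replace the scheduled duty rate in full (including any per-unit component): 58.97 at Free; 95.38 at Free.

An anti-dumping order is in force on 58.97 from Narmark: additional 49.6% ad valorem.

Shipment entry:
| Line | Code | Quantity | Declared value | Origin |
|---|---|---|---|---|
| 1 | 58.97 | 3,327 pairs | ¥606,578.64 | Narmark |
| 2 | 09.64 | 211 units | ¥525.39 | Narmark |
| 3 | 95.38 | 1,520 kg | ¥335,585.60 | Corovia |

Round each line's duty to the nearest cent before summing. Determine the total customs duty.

Line 1 (58.97, Narmark, 3,327 pairs, ¥606,578.64):
Base rate for 58.97 is 4%.
58.97 has an FTA preferential rate, but origin Narmark is not Corovia; base rate stands.
Additional duty on 58.97 from Narmark: +49.6%. Applied ad valorem rate: 4% + 49.6% = 53.6%.
Duty = ¥606,578.64 × 53.6% = ¥325,126.15.
Line 2 (09.64, Narmark, 211 units, ¥525.39):
Base rate for 09.64 is 14.5% + ¥0.22/unit.
Duty = ¥525.39 × 14.5% + 211 × ¥0.22 = ¥122.60.
Line 3 (95.38, Corovia, 1,520 kg, ¥335,585.60):
Base rate for 95.38 is 10.5%.
Origin Corovia qualifies under the Corica–Corovia agreement and 95.38 is covered: preferential rate Free applies instead.
Duty = ¥335,585.60 × 0% = ¥0.00.
Total = ¥325,126.15 + ¥122.60 + ¥0.00 = ¥325,248.75.

¥325,248.75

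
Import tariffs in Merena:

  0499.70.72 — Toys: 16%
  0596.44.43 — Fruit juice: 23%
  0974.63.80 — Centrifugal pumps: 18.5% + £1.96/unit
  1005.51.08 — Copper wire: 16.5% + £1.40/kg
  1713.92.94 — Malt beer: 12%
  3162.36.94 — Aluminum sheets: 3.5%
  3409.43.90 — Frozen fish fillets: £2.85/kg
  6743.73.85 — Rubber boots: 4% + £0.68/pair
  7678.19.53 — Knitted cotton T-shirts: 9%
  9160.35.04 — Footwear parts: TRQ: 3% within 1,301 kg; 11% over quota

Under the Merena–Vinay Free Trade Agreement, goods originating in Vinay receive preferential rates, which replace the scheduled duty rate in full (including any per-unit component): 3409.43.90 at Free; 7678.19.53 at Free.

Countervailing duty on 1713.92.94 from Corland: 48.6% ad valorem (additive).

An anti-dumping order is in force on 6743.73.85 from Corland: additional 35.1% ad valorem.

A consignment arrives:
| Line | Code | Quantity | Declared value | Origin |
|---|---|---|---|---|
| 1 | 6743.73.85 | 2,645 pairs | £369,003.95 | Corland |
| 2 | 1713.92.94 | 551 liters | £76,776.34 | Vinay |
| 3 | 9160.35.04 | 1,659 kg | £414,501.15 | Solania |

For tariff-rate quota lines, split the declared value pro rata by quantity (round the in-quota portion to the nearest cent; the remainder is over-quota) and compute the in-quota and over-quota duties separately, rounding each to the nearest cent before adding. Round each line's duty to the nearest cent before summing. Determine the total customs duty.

Line 1 (6743.73.85, Corland, 2,645 pairs, £369,003.95):
Base rate for 6743.73.85 is 4% + £0.68/pair.
Additional duty on 6743.73.85 from Corland: +35.1%. Applied ad valorem rate: 4% + 35.1% = 39.1%.
Duty = £369,003.95 × 39.1% + 2,645 × £0.68 = £146,079.14.
Line 2 (1713.92.94, Vinay, 551 liters, £76,776.34):
Base rate for 1713.92.94 is 12%.
Origin Vinay is the FTA partner but 1713.92.94 is not on the preference list; base rate stands.
The additional-duty order on 1713.92.94 targets Corland, not Vinay; it does not apply.
Duty = £76,776.34 × 12% = £9,213.16.
Line 3 (9160.35.04, Solania, 1,659 kg, £414,501.15):
Code 9160.35.04 is under a tariff-rate quota (threshold 1,301 kg). In-quota: 1,301 kg at 3%; over-quota: 358 kg at 11%.
Pro-rata value split: in-quota = £414,501.15 × 1,301/1,659 = £325,054.85; over-quota = £414,501.15 − £325,054.85 = £89,446.30.
In-quota duty = £325,054.85 × 3% = £9,751.65. Over-quota duty = £89,446.30 × 11% = £9,839.09.
Line duty = £9,751.65 + £9,839.09 = £19,590.74.
Total = £146,079.14 + £9,213.16 + £19,590.74 = £174,883.04.

£174,883.04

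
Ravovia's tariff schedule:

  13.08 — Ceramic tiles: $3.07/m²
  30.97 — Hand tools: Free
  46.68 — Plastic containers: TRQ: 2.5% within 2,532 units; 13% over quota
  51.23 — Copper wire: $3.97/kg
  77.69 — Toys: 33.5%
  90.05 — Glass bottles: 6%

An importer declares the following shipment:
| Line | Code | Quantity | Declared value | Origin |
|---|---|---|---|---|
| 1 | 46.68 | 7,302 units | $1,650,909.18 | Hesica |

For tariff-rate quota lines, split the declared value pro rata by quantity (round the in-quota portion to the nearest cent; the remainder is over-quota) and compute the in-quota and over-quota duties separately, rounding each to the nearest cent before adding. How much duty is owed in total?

Line 1 (46.68, Hesica, 7,302 units, $1,650,909.18):
Code 46.68 is under a tariff-rate quota (threshold 2,532 units). In-quota: 2,532 units at 2.5%; over-quota: 4,770 units at 13%.
Pro-rata value split: in-quota = $1,650,909.18 × 2,532/7,302 = $572,459.88; over-quota = $1,650,909.18 − $572,459.88 = $1,078,449.30.
In-quota duty = $572,459.88 × 2.5% = $14,311.50. Over-quota duty = $1,078,449.30 × 13% = $140,198.41.
Line duty = $14,311.50 + $140,198.41 = $154,509.91.

$154,509.91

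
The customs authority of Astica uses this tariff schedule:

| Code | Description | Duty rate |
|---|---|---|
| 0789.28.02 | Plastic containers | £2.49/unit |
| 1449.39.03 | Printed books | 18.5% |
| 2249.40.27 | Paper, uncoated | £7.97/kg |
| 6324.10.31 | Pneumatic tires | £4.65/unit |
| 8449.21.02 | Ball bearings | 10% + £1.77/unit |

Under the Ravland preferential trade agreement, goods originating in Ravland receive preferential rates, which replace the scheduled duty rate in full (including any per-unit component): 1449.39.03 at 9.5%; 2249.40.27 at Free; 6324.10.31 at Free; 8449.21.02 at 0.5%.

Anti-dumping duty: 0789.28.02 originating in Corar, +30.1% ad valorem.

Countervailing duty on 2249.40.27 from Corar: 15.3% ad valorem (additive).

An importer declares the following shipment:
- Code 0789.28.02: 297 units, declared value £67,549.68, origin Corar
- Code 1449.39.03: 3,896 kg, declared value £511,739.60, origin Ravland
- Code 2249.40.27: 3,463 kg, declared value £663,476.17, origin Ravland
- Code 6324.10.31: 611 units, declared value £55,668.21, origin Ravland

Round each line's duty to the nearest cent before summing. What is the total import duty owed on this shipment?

£69,687.24

Line 1 (0789.28.02, Corar, 297 units, £67,549.68):
Base rate for 0789.28.02 is £2.49/unit.
Additional duty on 0789.28.02 from Corar: +30.1% ad valorem. Applied ad valorem rate = 30.1%.
Duty = £67,549.68 × 30.1% + 297 × £2.49 = £21,071.98.
Line 2 (1449.39.03, Ravland, 3,896 kg, £511,739.60):
Base rate for 1449.39.03 is 18.5%.
Origin Ravland qualifies under the Astica–Ravland agreement and 1449.39.03 is covered: preferential rate 9.5% applies instead.
Duty = £511,739.60 × 9.5% = £48,615.26.
Line 3 (2249.40.27, Ravland, 3,463 kg, £663,476.17):
Base rate for 2249.40.27 is £7.97/kg.
Origin Ravland qualifies under the Astica–Ravland agreement and 2249.40.27 is covered: preferential rate Free applies instead.
The additional-duty order on 2249.40.27 targets Corar, not Ravland; it does not apply.
Duty = £663,476.17 × 0% = £0.00.
Line 4 (6324.10.31, Ravland, 611 units, £55,668.21):
Base rate for 6324.10.31 is £4.65/unit.
Origin Ravland qualifies under the Astica–Ravland agreement and 6324.10.31 is covered: preferential rate Free applies instead.
Duty = £55,668.21 × 0% = £0.00.
Total = £21,071.98 + £48,615.26 + £0.00 + £0.00 = £69,687.24.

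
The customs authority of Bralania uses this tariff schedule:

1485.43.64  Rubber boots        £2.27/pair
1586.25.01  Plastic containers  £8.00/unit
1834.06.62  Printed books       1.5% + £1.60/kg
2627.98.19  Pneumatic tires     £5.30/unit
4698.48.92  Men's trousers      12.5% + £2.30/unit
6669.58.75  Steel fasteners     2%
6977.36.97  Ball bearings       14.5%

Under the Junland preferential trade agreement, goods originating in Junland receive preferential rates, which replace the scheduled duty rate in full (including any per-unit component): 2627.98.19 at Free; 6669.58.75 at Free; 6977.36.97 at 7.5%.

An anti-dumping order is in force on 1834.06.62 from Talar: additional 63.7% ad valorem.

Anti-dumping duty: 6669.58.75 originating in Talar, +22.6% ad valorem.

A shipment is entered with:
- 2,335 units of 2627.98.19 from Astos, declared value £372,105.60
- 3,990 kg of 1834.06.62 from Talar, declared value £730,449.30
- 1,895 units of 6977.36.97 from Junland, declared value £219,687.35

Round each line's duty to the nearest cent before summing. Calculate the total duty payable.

Line 1 (2627.98.19, Astos, 2,335 units, £372,105.60):
Base rate for 2627.98.19 is £5.30/unit.
2627.98.19 has an FTA preferential rate, but origin Astos is not Junland; base rate stands.
Duty = 2,335 × £5.30 = £12,375.50.
Line 2 (1834.06.62, Talar, 3,990 kg, £730,449.30):
Base rate for 1834.06.62 is 1.5% + £1.60/kg.
Additional duty on 1834.06.62 from Talar: +63.7%. Applied ad valorem rate: 1.5% + 63.7% = 65.2%.
Duty = £730,449.30 × 65.2% + 3,990 × £1.60 = £482,636.94.
Line 3 (6977.36.97, Junland, 1,895 units, £219,687.35):
Base rate for 6977.36.97 is 14.5%.
Origin Junland qualifies under the Bralania–Junland agreement and 6977.36.97 is covered: preferential rate 7.5% applies instead.
Duty = £219,687.35 × 7.5% = £16,476.55.
Total = £12,375.50 + £482,636.94 + £16,476.55 = £511,488.99.

£511,488.99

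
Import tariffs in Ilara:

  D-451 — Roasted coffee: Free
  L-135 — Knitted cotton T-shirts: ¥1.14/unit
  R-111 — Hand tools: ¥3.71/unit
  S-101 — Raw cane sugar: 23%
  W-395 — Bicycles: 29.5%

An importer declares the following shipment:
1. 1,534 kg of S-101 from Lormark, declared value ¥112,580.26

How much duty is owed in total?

Line 1 (S-101, Lormark, 1,534 kg, ¥112,580.26):
Base rate for S-101 is 23%.
Duty = ¥112,580.26 × 23% = ¥25,893.46.

¥25,893.46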